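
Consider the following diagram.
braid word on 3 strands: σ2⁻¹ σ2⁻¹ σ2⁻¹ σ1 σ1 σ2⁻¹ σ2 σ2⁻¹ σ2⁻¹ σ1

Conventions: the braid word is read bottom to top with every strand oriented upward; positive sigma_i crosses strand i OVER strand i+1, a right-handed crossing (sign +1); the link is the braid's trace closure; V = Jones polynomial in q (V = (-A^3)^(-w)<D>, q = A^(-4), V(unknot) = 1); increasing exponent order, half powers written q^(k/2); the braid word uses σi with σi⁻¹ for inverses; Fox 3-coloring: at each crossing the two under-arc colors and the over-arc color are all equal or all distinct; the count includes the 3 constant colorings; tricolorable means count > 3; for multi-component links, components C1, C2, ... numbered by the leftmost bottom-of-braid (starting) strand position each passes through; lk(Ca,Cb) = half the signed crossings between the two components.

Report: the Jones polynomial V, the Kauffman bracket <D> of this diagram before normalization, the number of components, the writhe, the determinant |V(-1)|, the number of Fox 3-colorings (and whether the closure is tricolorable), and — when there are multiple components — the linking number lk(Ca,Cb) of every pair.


V(q) = -q^-6 + 2q^-5 - 4q^-4 + 5q^-3 - 4q^-2 + 5q^-1 - 3 + 2q - q^2
bracket: -A^-14 + 2A^-10 - 3A^-6 + 5A^-2 - 4A^2 + 5A^6 - 4A^10 + 2A^14 - A^18, w = -2
1 component, writhe -2, over 10 crossings
det 27, colorings 9 of 3^10 — tricolorable
observation: V spans 8 powers of q: at least 8 crossings in any diagram


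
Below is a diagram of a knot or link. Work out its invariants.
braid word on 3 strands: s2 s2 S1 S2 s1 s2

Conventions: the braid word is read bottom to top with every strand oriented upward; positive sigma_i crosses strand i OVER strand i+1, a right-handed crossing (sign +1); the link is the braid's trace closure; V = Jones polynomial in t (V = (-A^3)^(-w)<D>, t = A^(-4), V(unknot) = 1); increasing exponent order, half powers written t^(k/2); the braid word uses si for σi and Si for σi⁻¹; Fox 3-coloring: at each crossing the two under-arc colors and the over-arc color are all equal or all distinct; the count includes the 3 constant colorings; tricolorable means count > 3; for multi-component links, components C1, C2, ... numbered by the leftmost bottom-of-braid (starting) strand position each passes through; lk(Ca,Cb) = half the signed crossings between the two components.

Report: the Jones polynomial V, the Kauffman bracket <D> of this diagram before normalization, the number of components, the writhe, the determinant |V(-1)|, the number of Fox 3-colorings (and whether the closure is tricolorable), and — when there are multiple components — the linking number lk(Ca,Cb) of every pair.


V(t) = t + t^3 - t^4
bracket: -A^-10 + A^-6 + A^2, w = +2
1 component, writhe +2, over 6 crossings
det 3, colorings 9 of 3^6 — tricolorable
observation: |V(-1)| = 3: so tricolorable, since 3 divides 3


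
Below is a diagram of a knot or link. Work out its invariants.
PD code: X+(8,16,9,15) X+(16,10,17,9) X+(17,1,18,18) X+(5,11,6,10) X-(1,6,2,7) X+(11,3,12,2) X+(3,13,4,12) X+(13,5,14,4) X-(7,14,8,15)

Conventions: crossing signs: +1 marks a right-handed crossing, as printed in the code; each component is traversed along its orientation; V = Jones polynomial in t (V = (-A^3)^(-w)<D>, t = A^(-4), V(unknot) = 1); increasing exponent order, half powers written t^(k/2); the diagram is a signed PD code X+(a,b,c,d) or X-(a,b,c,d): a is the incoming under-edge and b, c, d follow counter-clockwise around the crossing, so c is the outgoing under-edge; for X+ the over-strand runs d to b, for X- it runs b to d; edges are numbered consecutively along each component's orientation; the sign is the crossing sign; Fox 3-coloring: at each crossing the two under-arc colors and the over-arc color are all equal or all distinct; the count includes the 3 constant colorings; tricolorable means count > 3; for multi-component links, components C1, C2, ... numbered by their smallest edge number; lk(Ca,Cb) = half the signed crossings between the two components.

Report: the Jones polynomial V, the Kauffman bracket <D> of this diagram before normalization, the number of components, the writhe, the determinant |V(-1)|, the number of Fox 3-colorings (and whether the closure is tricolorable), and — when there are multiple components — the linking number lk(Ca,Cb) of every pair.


V = t + t^3 - t^4
<D> = A^-1 - A^3 - A^11 (w = +5)
1 component over 9 crossings, w = +5
9 Fox colorings among 3^9, |V(-1)| = 3: tricolorable
why: w = +5 shifts under R1 moves; the (-A^3)^(-5) factor cancels that in V


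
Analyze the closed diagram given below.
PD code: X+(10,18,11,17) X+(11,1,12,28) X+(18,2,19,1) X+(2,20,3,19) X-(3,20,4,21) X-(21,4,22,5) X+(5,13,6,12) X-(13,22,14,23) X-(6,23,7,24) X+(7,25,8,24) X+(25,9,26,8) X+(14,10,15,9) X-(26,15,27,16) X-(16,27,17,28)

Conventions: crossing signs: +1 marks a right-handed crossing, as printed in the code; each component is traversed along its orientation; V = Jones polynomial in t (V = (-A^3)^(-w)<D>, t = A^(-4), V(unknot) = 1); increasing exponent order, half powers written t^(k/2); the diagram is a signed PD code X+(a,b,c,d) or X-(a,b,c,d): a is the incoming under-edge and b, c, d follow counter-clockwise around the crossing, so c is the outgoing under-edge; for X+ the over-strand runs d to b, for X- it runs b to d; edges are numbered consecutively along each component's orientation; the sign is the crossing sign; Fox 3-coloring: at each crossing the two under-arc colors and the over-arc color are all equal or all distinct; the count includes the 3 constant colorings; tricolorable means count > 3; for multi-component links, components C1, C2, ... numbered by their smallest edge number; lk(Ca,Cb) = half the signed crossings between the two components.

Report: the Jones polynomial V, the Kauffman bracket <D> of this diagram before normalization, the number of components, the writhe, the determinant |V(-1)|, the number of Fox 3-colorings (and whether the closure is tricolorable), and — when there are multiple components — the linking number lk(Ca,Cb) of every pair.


V = -t^-1 + 2 - t + 2t^2 - t^3 + t^4 - t^5
<D> = -A^-14 + A^-10 - A^-6 + 2A^-2 - A^2 + 2A^6 - A^10 (w = +2)
1 component over 14 crossings, w = +2
9 Fox colorings among 3^14, |V(-1)| = 9: tricolorable
why: det 9 = |V(-1)|; divisible by 3, so tricolorable


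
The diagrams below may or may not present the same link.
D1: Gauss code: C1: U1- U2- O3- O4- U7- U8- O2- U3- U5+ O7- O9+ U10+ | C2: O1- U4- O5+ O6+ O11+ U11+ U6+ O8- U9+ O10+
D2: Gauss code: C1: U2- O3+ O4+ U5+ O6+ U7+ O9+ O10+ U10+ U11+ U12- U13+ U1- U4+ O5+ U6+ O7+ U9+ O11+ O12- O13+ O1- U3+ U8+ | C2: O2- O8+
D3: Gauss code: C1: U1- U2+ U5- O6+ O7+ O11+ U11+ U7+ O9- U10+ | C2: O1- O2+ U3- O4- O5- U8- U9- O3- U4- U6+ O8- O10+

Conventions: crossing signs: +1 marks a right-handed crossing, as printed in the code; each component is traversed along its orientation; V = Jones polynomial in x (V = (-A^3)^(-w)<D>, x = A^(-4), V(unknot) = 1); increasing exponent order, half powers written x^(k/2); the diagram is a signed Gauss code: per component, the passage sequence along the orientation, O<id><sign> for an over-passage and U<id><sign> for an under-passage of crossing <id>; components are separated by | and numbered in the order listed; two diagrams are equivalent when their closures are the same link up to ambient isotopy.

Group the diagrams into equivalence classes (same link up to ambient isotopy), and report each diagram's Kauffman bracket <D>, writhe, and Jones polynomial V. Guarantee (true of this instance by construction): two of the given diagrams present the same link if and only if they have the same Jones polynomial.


grouping into links: {D1, D3} | {D2}
V(D1) = x^(-11/2) - x^(-9/2) + x^(-7/2) - 2x^(-5/2) + x^(-3/2) - 2x^(-1/2)  (w -1, c 11, <D> = 2A^-1 - A^3 + 2A^7 - A^11 + A^15 - A^19)
D2 (bracket -A^-9 + A^7 + A^11 + A^15; 13 crossings at w = +7): V = -x^(3/2) - x^(5/2) - x^(7/2) + x^(15/2)
V(D3) = x^(-11/2) - x^(-9/2) + x^(-7/2) - 2x^(-5/2) + x^(-3/2) - 2x^(-1/2)  [11 crossings, <D> = 2A^-1 - A^3 + 2A^7 - A^11 + A^15 - A^19, w = -1]
why: V(x) takes 2 values over 3 diagrams, fixing the grouping


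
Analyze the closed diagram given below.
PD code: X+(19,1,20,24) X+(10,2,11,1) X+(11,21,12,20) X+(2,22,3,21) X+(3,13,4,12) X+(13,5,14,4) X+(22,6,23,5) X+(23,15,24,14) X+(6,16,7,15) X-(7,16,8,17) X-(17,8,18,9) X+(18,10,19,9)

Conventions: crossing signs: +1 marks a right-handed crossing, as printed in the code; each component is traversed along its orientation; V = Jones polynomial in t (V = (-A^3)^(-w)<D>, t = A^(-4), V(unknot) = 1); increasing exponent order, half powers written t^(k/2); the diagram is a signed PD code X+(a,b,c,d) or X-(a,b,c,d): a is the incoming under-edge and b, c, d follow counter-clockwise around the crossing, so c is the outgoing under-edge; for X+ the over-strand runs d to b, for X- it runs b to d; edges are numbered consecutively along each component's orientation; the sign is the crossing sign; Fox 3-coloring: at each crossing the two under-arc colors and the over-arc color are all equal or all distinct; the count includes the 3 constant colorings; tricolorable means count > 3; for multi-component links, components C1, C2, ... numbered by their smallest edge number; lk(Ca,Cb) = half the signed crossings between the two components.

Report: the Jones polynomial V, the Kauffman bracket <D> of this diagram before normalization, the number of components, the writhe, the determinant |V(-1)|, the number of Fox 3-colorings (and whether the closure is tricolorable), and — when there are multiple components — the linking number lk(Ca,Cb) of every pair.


V(t) = t^3 + t^5 - t^8
bracket: -A^-8 + A^4 + A^12, w = +8
1 component, writhe +8, over 12 crossings
det 3, colorings 9 of 3^12 — tricolorable
observation: det 3 = |V(-1)|; divisible by 3, so tricolorable


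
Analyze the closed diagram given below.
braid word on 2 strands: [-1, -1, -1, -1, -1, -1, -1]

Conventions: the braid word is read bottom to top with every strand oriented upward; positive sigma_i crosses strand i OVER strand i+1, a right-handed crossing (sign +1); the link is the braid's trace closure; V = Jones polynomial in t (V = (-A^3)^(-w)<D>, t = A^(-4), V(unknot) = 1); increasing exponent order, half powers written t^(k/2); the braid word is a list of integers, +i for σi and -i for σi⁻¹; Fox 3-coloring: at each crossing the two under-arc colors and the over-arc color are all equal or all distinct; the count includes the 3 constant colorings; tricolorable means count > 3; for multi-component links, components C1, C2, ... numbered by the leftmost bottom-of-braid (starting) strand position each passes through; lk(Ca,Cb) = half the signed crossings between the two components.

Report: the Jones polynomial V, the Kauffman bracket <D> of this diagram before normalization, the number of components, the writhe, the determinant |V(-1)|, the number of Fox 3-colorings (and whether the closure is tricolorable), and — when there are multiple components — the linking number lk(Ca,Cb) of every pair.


V = -t^-10 + t^-9 - t^-8 + t^-7 - t^-6 + t^-5 + t^-3
<D> = -A^-9 - A^-1 + A^3 - A^7 + A^11 - A^15 + A^19 (w = -7)
1 component over 7 crossings, w = -7
3 Fox colorings among 3^7, |V(-1)| = 7: not tricolorable
why: w = -7 shifts under R1 moves; the (-A^3)^(7) factor cancels that in V


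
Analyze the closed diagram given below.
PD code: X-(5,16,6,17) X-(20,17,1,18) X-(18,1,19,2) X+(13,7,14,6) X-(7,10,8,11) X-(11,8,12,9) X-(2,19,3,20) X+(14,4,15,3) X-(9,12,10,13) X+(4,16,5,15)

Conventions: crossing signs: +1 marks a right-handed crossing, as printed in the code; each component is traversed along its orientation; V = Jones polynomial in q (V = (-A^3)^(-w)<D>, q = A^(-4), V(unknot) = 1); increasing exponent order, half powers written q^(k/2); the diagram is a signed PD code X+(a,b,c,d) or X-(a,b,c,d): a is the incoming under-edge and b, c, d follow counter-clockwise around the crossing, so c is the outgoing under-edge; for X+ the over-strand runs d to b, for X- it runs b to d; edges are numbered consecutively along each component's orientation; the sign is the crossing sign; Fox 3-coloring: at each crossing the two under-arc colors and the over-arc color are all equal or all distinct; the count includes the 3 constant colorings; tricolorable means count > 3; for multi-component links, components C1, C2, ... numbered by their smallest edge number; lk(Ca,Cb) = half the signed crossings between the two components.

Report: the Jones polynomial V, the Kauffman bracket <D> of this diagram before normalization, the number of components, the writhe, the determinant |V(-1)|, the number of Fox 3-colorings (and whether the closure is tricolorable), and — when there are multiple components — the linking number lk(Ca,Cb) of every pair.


V = q^-8 - 2q^-7 + q^-6 - 2q^-5 + 2q^-4 + q^-2
<D> = A^-4 + 2A^4 - 2A^8 + A^12 - 2A^16 + A^20 (w = -4)
1 component over 10 crossings, w = -4
27 Fox colorings among 3^10, |V(-1)| = 9: tricolorable
why: V spans 6 powers of q: at least 6 crossings in any diagram


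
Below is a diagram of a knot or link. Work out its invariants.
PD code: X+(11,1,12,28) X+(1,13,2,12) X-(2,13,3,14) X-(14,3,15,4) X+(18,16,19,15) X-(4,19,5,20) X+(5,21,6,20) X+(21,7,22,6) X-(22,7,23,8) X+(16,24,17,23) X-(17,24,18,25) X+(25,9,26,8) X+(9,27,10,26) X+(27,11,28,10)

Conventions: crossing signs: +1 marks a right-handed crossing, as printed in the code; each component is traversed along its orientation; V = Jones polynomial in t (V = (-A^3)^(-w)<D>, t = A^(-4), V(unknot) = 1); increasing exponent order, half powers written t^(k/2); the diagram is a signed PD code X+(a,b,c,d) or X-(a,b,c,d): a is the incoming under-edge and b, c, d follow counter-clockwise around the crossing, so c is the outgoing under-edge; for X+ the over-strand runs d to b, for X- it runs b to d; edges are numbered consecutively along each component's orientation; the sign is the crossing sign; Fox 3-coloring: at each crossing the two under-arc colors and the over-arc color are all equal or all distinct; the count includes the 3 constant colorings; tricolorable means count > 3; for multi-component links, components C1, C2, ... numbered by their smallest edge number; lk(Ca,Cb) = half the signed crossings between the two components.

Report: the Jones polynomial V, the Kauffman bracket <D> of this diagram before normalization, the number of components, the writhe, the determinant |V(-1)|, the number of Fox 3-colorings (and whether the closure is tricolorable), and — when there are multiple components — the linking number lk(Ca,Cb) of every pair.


Jones polynomial: V(t) = t + t^3 - t^4
<D> = -A^-4 + 1 + A^8; writhe +4
components 1, writhe +4 (14 crossings)
3-colorings: 9 of 3^14, det 3 — tricolorable
note: det 3 = |V(-1)|; divisible by 3, so tricolorable


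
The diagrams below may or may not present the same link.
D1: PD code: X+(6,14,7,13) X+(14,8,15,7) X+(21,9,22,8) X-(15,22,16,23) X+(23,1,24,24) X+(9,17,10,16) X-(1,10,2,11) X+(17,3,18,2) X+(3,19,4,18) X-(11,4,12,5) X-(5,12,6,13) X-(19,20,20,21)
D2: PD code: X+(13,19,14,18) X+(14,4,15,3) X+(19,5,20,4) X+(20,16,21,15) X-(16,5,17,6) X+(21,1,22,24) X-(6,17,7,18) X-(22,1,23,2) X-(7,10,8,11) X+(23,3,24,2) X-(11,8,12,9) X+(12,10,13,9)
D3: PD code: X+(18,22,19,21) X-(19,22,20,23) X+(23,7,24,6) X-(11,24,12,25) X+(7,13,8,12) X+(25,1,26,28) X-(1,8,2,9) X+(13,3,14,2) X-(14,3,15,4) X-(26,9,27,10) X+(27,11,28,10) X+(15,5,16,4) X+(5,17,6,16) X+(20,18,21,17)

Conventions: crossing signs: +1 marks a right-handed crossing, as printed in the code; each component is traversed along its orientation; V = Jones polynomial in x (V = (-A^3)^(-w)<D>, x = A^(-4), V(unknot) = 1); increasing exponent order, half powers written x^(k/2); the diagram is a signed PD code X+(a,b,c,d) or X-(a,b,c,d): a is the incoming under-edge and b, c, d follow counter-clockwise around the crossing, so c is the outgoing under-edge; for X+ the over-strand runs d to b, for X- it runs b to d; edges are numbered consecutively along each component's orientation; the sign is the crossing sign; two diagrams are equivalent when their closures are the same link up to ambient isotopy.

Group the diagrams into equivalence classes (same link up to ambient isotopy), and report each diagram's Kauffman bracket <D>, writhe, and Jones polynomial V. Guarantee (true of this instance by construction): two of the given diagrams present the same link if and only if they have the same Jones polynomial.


classes: {D1, D3} | {D2}
V(D1) = x^-1 - 1 + 2x - 2x^2 + 2x^3 - 2x^4 + x^5  [12 crossings, <D> = A^-14 - 2A^-10 + 2A^-6 - 2A^-2 + 2A^2 - A^6 + A^10, w = +2]
V(D2) = 1  [12 crossings, <D> = A^6, w = +2]
V(D3) = x^-1 - 1 + 2x - 2x^2 + 2x^3 - 2x^4 + x^5  [14 crossings, <D> = A^-8 - 2A^-4 + 2 - 2A^4 + 2A^8 - A^12 + A^16, w = +4]
note: 2 values of V(x) split the 3 diagrams


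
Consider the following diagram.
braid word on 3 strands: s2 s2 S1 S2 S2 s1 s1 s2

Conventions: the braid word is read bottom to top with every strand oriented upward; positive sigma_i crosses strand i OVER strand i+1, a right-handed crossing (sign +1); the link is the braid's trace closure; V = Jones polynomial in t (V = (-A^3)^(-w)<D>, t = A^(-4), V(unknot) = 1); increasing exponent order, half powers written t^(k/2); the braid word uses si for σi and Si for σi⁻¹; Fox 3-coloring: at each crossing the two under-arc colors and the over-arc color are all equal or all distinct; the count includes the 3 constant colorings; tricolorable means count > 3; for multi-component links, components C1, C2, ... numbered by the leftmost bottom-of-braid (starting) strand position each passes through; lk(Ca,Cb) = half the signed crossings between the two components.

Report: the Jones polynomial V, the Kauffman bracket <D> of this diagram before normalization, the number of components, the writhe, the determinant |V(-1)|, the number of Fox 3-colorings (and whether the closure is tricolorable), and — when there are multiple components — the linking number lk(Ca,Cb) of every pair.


Jones polynomial: V(t) = t^-1 - 1 + 2t - 2t^2 + 2t^3 - 2t^4 + t^5
<D> = A^-14 - 2A^-10 + 2A^-6 - 2A^-2 + 2A^2 - A^6 + A^10; writhe +2
components 1, writhe +2 (8 crossings)
3-colorings: 3 of 3^8, det 11 — not tricolorable
note: V spans 6 powers of t: at least 6 crossings in any diagram


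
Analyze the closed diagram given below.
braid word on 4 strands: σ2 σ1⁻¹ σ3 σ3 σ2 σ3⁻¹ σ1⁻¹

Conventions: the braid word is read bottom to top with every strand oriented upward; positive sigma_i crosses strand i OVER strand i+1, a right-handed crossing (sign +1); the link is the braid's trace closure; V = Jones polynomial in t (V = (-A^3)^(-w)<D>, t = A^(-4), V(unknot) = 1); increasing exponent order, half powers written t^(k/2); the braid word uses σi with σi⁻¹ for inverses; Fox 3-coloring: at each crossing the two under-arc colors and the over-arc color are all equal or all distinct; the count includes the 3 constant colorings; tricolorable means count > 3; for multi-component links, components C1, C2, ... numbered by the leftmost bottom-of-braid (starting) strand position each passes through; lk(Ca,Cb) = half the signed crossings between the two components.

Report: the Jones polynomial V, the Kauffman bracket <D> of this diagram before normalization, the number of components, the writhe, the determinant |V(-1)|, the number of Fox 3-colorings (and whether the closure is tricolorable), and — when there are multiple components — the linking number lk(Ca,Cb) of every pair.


Jones polynomial: V(t) = t^-2 - t^-1 + 2 - 2t + t^2 - t^3 + t^4
<D> = -A^-13 + A^-9 - A^-5 + 2A^-1 - 2A^3 + A^7 - A^11; writhe +1
components 1, writhe +1 (7 crossings)
3-colorings: 9 of 3^7, det 9 — tricolorable
note: V spans 6 powers of t: at least 6 crossings in any diagram


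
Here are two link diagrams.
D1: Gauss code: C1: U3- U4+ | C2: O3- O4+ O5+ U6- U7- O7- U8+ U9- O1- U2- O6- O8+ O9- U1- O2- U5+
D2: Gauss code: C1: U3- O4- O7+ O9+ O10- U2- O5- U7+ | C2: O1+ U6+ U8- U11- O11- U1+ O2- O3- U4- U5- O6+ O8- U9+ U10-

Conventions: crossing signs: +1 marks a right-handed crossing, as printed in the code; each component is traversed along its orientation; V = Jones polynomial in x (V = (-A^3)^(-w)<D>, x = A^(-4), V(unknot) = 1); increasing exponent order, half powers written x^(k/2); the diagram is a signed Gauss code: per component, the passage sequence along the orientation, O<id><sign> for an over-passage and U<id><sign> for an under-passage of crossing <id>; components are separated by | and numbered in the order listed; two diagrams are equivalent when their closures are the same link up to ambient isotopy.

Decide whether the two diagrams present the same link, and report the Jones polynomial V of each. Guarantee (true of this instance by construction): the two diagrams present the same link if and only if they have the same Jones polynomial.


same link: no
V(D1) = x^(-9/2) - x^(-5/2) - x^(-3/2) - x^(-1/2)  [9 crossings, <D> = A^-7 + A^-3 + A - A^9, w = -3]
V(D2) = -x^(-9/2) - x^(-5/2) + x^(-3/2) - x^(-1/2)  (w -3, c 11, <D> = A^-7 - A^-3 + A + A^9)
note: 2 classes among 2 diagrams; unequal V(x) rules out equality


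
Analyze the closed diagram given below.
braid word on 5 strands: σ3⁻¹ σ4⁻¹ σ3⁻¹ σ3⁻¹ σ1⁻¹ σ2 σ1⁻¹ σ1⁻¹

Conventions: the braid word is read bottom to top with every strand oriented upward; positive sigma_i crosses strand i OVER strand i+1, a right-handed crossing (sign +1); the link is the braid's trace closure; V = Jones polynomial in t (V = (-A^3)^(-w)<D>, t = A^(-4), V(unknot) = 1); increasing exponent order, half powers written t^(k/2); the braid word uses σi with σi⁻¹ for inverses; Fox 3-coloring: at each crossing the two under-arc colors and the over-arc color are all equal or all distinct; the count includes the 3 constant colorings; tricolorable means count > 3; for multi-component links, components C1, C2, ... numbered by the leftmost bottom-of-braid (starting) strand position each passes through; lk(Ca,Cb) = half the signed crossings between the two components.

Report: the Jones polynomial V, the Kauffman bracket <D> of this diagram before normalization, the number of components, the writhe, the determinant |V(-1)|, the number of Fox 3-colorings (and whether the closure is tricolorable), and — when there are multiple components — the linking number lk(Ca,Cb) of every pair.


V = t^-8 - 2t^-7 + t^-6 - 2t^-5 + 2t^-4 + t^-2
<D> = A^-10 + 2A^-2 - 2A^2 + A^6 - 2A^10 + A^14 (w = -6)
1 component over 8 crossings, w = -6
27 Fox colorings among 3^8, |V(-1)| = 9: tricolorable
why: |V(-1)| = 9: so tricolorable, since 3 divides 9


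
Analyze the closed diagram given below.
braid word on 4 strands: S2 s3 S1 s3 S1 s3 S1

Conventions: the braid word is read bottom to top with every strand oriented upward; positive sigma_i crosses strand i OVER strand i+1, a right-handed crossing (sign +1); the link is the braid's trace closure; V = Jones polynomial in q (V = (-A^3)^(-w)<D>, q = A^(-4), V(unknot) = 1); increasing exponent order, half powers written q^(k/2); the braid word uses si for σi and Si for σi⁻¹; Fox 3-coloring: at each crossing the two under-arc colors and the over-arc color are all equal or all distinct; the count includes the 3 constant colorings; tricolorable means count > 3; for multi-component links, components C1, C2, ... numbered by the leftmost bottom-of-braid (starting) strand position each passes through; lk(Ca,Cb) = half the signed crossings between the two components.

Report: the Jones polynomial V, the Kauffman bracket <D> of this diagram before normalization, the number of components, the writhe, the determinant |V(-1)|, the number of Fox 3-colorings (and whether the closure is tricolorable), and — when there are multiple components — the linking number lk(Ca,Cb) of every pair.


Jones polynomial: V(q) = -q^-3 + q^-2 - q^-1 + 3 - q + q^2 - q^3
<D> = A^-15 - A^-11 + A^-7 - 3A^-3 + A - A^5 + A^9; writhe -1
components 1, writhe -1 (7 crossings)
3-colorings: 27 of 3^7, det 9 — tricolorable
note: |V(-1)| = 9: so tricolorable, since 3 divides 9


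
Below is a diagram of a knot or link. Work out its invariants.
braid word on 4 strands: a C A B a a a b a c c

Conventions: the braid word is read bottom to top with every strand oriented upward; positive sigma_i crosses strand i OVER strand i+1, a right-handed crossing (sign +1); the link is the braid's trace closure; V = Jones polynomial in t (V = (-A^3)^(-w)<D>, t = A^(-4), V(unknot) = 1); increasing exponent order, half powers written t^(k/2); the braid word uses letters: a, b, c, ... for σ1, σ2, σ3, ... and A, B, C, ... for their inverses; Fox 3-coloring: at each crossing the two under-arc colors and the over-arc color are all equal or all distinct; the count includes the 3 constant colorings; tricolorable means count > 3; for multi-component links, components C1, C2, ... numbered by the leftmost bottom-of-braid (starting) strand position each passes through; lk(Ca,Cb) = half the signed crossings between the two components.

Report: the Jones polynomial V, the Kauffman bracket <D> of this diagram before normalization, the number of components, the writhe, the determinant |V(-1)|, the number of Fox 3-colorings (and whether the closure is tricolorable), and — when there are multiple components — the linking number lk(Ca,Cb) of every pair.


V = t + t^3 - t^4
<D> = A^-1 - A^3 - A^11 (w = +5)
1 component over 11 crossings, w = +5
9 Fox colorings among 3^11, |V(-1)| = 3: tricolorable
why: w = +5 shifts under R1 moves; the (-A^3)^(-5) factor cancels that in V


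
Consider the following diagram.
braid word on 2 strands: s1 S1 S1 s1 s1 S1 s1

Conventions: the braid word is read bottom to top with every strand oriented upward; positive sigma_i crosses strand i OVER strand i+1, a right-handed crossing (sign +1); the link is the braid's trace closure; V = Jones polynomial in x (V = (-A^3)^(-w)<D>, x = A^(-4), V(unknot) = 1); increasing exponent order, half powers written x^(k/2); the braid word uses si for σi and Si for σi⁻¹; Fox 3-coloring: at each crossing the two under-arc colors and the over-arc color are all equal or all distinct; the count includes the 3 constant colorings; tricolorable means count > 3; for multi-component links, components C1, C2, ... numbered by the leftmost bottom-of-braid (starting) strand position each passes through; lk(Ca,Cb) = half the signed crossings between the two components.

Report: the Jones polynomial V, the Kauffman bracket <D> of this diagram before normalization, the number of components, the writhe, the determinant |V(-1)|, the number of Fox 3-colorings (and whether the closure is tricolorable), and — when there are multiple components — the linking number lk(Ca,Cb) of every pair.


V = 1
<D> = -A^3 (w = +1)
1 component over 7 crossings, w = +1
3 Fox colorings among 3^7, |V(-1)| = 1: not tricolorable
why: one generator, power 1: the (2,1) torus pattern


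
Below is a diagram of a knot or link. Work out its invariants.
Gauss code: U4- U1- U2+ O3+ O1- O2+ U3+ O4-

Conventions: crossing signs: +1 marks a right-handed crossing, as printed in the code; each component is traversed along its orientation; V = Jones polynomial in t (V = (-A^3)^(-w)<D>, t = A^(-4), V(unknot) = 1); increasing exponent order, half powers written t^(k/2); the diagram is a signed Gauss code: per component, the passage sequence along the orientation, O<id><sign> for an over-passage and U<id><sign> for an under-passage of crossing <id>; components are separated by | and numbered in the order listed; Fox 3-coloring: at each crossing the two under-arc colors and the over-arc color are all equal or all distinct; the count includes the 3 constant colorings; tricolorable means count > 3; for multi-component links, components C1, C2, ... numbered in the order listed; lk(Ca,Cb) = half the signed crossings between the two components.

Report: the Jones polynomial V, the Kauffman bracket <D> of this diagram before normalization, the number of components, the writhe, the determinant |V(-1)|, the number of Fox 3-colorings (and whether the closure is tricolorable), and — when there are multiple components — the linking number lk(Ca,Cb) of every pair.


V(t) = 1
bracket: 1, w = 0
1 component, writhe 0, over 4 crossings
det 1, colorings 3 of 3^4 — not tricolorable
observation: w = 0 shifts under R1 moves; the (-A^3)^(0) factor cancels that in V


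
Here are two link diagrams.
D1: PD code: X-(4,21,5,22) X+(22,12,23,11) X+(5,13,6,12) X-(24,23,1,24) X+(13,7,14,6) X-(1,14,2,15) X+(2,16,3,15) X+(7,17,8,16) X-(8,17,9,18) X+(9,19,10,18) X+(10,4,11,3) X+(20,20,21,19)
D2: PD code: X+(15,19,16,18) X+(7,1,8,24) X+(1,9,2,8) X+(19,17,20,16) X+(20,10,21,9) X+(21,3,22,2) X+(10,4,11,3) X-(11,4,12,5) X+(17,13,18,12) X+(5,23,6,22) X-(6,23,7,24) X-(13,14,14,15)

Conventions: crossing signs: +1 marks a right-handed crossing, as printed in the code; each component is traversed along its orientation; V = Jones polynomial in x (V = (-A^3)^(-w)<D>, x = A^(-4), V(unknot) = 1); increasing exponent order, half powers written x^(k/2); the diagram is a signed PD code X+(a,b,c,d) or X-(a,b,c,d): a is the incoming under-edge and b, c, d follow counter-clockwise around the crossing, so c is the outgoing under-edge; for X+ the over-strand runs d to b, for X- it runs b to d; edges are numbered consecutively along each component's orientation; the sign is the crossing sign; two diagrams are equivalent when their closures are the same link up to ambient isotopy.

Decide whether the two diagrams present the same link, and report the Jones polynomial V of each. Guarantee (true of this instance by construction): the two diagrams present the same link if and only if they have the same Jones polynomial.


same link: no
V(D1) = x - x^2 + 2x^3 - x^4 + x^5 - x^6  [12 crossings, <D> = -A^-12 + A^-8 - A^-4 + 2 - A^4 + A^8, w = +4]
V(D2) = x^2 + 2x^4 - 2x^5 + x^6 - 2x^7 + x^8  [12 crossings, <D> = A^-14 - 2A^-10 + A^-6 - 2A^-2 + 2A^2 + A^10, w = +6]
insight: comparing 2 Jones polynomials yields 2 groups


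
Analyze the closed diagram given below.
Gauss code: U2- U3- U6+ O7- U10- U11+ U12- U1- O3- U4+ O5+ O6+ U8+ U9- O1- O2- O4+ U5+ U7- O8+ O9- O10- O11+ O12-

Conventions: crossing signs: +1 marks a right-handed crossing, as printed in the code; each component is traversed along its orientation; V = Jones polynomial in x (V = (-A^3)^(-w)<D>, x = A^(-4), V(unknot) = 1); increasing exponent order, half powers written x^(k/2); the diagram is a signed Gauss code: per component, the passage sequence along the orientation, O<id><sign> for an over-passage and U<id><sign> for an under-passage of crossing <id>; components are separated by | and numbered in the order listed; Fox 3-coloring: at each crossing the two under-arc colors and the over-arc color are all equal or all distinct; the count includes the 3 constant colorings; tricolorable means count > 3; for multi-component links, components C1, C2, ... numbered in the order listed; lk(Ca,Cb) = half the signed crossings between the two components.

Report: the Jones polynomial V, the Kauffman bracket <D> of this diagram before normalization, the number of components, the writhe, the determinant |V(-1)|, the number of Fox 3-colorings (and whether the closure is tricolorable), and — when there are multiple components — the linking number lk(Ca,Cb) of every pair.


V = -x^-4 + x^-3 + x^-1
<D> = A^-2 + A^6 - A^10 (w = -2)
1 component over 12 crossings, w = -2
9 Fox colorings among 3^12, |V(-1)| = 3: tricolorable
why: w = -2 (over 12 crossings) is diagram-only; (-A^3)^(2) removes it from V


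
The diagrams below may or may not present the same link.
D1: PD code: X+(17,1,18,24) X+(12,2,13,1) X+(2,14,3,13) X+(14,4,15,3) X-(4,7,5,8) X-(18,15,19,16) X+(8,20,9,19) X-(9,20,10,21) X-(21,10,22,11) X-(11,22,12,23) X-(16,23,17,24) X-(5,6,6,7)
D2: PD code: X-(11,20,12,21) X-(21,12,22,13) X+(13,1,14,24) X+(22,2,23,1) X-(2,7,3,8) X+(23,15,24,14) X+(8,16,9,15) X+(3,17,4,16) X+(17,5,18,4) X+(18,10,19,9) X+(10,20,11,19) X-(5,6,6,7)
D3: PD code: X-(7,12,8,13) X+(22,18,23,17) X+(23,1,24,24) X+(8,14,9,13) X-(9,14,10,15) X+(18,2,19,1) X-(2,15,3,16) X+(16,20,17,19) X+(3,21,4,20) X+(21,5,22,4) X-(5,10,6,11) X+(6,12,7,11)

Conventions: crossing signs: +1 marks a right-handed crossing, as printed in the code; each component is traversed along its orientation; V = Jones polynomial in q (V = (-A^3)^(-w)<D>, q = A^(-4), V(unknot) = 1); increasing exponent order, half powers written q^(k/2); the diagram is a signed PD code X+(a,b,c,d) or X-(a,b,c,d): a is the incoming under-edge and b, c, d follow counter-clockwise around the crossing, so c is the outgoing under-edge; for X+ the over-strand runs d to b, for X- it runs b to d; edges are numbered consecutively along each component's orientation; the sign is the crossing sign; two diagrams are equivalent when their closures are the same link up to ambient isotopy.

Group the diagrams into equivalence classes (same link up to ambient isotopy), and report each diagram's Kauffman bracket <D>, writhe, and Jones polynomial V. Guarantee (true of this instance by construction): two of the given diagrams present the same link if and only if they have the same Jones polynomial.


equivalence classes: {D1} | {D2, D3}
D1 (bracket A^-6; 12 crossings at w = -2): V = 1
V(D2) = q - q^2 + 2q^3 - q^4 + q^5 - q^6  (w +4, c 12, <D> = -A^-12 + A^-8 - A^-4 + 2 - A^4 + A^8)
V(D3) = q - q^2 + 2q^3 - q^4 + q^5 - q^6  (w +4, c 12, <D> = -A^-12 + A^-8 - A^-4 + 2 - A^4 + A^8)
observation: 2 values of V(q) split the 3 diagrams


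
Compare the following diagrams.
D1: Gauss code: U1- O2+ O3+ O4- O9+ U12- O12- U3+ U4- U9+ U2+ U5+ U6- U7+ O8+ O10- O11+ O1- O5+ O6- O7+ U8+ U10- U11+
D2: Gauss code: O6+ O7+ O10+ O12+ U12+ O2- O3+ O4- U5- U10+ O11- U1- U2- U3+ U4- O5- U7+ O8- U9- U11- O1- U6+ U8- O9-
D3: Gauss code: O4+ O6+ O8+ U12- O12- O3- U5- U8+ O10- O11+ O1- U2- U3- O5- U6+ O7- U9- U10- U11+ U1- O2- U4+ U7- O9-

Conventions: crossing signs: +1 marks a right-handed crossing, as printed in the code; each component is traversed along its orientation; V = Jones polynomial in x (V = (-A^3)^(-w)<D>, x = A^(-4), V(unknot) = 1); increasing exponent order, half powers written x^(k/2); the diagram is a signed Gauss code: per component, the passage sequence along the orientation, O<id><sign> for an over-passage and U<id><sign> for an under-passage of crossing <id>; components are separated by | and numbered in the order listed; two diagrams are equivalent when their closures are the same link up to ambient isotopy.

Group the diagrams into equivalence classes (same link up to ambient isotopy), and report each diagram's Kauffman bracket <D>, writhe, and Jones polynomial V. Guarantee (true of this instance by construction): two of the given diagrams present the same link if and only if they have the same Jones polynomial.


classes: {D1} | {D2, D3}
V(D1) = 1  [12 crossings, <D> = A^6, w = +2]
D2 (bracket A^-2 - A^2 + 2A^6 - A^10 + A^14 - A^18; 12 crossings at w = -2): V = -x^-6 + x^-5 - x^-4 + 2x^-3 - x^-2 + x^-1
D3 (bracket A^-8 - A^-4 + 2 - A^4 + A^8 - A^12; 12 crossings at w = -4): V = -x^-6 + x^-5 - x^-4 + 2x^-3 - x^-2 + x^-1
note: V(x) takes 2 values over 3 diagrams, fixing the grouping


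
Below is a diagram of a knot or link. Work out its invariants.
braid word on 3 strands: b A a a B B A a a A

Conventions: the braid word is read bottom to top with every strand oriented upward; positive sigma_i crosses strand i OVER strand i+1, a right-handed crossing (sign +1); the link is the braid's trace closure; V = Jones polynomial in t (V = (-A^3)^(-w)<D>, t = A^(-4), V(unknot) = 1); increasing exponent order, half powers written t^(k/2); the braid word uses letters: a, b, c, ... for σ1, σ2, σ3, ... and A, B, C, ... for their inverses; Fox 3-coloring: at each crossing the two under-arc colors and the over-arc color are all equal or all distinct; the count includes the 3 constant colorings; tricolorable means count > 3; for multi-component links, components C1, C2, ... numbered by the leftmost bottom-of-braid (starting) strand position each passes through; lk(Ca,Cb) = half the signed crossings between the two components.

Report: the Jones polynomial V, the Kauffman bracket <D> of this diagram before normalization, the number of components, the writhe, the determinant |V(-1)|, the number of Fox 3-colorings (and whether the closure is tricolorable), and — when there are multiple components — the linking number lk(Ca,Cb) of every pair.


V = 1
<D> = 1 (w = 0)
1 component over 10 crossings, w = 0
3 Fox colorings among 3^10, |V(-1)| = 1: not tricolorable
why: free reduction leaves σ2 σ1 σ2⁻¹ σ2⁻¹ of the original 10 letters


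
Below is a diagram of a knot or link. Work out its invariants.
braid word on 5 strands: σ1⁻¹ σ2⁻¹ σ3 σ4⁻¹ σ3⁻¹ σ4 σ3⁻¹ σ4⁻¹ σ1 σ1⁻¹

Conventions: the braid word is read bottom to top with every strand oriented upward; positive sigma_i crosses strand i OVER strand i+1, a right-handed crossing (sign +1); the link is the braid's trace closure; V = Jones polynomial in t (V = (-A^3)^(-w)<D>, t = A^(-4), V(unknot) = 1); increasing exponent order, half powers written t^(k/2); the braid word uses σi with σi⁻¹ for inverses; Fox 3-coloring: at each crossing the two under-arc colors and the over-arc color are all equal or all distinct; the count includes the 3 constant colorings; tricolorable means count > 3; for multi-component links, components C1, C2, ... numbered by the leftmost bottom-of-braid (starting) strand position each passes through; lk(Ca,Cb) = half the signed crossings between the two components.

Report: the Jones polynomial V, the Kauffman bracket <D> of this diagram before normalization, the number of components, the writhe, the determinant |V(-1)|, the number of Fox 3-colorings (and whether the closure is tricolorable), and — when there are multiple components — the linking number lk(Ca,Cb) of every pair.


V = t^-4 + t^-2 + 2
<D> = 2A^-12 + A^-4 + A^4 (w = -4)
3 components over 10 crossings, w = -4
lk(C1,C2): +1
lk(C1,C3) = -1
linking number lk(C2,C3) = -1
3 Fox colorings among 3^10, |V(-1)| = 4: not tricolorable
why: |V(-1)| = 4: so not tricolorable, since 3 does not divide 4


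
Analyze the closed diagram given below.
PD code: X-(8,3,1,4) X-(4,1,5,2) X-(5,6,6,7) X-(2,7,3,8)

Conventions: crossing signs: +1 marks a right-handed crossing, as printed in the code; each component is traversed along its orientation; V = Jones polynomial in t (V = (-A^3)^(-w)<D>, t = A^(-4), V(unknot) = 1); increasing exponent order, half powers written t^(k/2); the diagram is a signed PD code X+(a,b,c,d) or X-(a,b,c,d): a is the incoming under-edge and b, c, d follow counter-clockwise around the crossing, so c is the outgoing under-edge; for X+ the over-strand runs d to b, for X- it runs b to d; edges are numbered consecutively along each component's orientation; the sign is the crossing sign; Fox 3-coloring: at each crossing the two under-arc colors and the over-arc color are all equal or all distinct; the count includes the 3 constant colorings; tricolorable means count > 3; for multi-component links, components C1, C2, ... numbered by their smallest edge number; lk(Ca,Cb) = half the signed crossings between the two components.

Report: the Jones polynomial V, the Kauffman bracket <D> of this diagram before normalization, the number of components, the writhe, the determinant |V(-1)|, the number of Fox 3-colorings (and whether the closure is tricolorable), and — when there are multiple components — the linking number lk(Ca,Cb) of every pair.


V(t) = -t^-4 + t^-3 + t^-1
bracket: A^-8 + 1 - A^4, w = -4
1 component, writhe -4, over 4 crossings
det 3, colorings 9 of 3^4 — tricolorable
observation: det 3 = |V(-1)|; divisible by 3, so tricolorable


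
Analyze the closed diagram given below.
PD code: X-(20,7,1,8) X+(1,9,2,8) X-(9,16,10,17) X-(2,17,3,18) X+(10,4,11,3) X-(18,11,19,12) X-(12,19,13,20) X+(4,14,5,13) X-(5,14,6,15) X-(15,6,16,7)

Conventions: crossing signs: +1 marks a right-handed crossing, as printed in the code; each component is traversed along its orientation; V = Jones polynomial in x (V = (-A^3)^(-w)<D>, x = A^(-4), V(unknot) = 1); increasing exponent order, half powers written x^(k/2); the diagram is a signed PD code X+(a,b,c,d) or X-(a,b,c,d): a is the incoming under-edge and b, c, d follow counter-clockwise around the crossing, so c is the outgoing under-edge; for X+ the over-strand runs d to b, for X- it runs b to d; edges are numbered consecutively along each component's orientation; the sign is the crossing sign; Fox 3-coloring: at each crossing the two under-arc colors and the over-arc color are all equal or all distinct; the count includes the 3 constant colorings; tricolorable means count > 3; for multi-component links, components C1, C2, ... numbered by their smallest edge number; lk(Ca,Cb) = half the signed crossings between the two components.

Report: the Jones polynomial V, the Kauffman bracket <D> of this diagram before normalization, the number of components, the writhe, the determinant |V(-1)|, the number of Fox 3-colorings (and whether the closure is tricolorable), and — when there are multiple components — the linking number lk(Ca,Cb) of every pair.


Jones polynomial: V(x) = -x^-6 + x^-5 - x^-4 + 2x^-3 - x^-2 + x^-1
<D> = A^-8 - A^-4 + 2 - A^4 + A^8 - A^12; writhe -4
components 1, writhe -4 (10 crossings)
3-colorings: 3 of 3^10, det 7 — not tricolorable
note: w = -4 shifts under R1 moves; the (-A^3)^(4) factor cancels that in V
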